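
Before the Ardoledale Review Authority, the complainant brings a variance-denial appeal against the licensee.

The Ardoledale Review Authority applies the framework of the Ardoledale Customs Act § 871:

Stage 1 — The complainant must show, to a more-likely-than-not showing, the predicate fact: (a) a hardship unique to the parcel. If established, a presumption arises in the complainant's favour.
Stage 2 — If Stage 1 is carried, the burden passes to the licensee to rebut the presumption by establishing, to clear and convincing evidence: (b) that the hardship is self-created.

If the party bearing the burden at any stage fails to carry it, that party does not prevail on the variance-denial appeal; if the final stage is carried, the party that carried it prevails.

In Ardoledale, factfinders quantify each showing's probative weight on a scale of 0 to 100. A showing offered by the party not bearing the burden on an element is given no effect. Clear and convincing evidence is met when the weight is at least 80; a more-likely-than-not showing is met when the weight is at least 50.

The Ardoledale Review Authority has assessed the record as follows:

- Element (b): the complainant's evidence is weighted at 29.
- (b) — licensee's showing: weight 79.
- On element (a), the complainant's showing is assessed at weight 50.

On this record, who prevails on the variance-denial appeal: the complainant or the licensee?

complainant

At Stage 1 the complainant must meet a more-likely-than-not showing (weight is at least 50): on (a) the weight is 50, ≥ 50, so (a) meets the standard.
  All elements met. The burden passes to the licensee.
At Stage 2 the licensee must meet clear and convincing evidence (weight is at least 80): on (b) the weight is 79 (the complainant's 29 is given no effect), which does not reach 80, so (b) does not meet the standard.
  The licensee does not carry Stage 2.
The complainant prevails.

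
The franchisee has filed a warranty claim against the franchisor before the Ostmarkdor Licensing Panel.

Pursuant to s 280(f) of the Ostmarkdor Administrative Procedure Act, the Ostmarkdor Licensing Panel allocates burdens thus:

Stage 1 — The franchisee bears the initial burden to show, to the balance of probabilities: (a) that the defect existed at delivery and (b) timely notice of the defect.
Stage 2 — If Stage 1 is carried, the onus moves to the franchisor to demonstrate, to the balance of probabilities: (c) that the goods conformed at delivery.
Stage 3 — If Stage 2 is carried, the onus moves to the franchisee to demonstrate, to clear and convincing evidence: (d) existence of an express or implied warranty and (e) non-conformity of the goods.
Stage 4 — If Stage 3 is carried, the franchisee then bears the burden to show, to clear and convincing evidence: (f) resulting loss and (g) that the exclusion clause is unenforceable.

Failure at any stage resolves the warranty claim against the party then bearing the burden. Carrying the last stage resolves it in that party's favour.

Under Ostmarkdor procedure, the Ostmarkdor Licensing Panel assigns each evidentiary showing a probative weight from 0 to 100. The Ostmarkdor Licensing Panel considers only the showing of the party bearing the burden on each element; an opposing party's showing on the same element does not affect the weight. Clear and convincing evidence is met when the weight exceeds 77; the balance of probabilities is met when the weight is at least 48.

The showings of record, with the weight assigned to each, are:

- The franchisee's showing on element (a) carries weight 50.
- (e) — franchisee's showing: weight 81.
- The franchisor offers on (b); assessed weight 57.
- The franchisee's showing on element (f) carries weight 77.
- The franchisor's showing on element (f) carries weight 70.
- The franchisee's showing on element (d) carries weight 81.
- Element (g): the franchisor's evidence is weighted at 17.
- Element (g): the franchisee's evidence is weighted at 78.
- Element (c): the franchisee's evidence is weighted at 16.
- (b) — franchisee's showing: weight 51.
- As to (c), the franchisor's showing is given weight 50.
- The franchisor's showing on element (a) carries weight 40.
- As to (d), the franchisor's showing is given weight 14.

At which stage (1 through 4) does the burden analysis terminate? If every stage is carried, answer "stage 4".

Stage 1 — burden on franchisee; standard: the balance of probabilities (weight is at least 48).
    (a): 50 (franchisor's 40 disregarded) ≥ 48 [met]
    (b): 51 (franchisor's 57 disregarded) ≥ 48 [met]
  The franchisee carries Stage 1; the franchisor now bears the burden.
Stage 2 — burden on franchisor; standard: the balance of probabilities (weight is at least 48).
    (c): 50 (franchisee's 16 disregarded) ≥ 48 [met]
  Stage 2 carried; the burden shifts to the franchisee.
Stage 3 — burden on franchisee; standard: clear and convincing evidence (weight exceeds 77).
    (d): 81 (franchisor's 14 disregarded) > 77 [met]
    (e): 81 > 77 [met]
  All elements met. The franchisee retains the burden for Stage 4.
Stage 4 — burden on franchisee; standard: clear and convincing evidence (weight exceeds 77).
    (f): 77 (franchisor's 70 disregarded) ≤ 77 [not met]
    (g): 78 (franchisor's 17 disregarded) > 77 [met]
  Not every element is met, so the franchisee fails to carry Stage 4.
The franchisor prevails.

stage 4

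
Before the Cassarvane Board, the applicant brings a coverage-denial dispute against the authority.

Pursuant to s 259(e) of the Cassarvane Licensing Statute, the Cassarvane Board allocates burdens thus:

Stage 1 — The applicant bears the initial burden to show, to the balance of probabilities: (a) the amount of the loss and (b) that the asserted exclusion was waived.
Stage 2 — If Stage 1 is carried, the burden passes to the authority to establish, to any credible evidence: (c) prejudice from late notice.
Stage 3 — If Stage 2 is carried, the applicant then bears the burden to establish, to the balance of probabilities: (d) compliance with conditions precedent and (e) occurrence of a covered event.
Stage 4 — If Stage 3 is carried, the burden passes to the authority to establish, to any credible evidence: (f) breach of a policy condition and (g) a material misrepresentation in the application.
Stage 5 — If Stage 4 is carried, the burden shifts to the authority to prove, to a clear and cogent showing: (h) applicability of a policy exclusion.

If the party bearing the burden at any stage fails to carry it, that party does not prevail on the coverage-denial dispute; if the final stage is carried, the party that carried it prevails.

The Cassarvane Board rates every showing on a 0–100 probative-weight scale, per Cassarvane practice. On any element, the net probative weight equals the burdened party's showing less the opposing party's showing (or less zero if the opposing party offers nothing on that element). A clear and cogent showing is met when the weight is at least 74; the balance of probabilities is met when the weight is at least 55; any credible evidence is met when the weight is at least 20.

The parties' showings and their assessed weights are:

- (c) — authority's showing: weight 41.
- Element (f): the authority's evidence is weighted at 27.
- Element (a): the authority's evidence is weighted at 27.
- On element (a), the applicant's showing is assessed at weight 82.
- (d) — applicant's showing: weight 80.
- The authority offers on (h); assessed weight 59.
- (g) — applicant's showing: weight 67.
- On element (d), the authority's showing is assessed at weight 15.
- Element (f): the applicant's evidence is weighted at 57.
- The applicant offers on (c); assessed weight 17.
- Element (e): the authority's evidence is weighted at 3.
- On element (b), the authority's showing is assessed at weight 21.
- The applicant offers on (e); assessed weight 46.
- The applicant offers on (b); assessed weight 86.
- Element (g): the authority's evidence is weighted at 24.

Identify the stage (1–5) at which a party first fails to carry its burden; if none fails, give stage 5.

Stage 1 (applicant, the balance of probabilities, weight is at least 55): (a) net 82−27=55 ≥ 55 — meets; (b) net 86−21=65 ≥ 55 — meets.
  All elements met. The burden passes to the authority.
Stage 2 (authority, any credible evidence, weight is at least 20): (c) net 41−17=24 ≥ 20 — meets.
  All elements met. The burden passes to the applicant.
Stage 3 (applicant, the balance of probabilities, weight is at least 55): (d) net 80−15=65 ≥ 55 — meets; (e) net 46−3=43 < 55 — fails.
  Not every element is met, so the applicant fails to carry Stage 3.
The analysis ends at Stage 3; the authority prevails.

stage 3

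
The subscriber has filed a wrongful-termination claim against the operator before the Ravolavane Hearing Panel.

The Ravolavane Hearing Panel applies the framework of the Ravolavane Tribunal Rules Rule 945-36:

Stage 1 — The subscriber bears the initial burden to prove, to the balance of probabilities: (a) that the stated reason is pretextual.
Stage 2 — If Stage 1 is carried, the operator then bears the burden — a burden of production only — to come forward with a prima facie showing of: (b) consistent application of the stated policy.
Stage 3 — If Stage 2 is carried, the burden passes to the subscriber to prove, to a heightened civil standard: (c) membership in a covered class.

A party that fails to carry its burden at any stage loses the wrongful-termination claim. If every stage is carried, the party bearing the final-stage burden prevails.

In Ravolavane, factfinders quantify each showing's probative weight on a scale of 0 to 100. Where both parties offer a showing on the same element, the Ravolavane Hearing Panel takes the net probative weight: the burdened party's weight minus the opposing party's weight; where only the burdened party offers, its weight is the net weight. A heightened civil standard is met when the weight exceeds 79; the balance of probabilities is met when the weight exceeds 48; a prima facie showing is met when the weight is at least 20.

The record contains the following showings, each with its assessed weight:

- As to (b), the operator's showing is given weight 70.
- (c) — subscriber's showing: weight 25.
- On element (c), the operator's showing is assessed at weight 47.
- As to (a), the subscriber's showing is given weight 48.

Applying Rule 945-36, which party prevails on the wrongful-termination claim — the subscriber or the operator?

operator

At Stage 1 the subscriber must meet the balance of probabilities (weight exceeds 48): on (a) the weight is 48, ≤ 48, so (a) does not meet the standard.
  The subscriber does not carry Stage 1.
So the operator prevails.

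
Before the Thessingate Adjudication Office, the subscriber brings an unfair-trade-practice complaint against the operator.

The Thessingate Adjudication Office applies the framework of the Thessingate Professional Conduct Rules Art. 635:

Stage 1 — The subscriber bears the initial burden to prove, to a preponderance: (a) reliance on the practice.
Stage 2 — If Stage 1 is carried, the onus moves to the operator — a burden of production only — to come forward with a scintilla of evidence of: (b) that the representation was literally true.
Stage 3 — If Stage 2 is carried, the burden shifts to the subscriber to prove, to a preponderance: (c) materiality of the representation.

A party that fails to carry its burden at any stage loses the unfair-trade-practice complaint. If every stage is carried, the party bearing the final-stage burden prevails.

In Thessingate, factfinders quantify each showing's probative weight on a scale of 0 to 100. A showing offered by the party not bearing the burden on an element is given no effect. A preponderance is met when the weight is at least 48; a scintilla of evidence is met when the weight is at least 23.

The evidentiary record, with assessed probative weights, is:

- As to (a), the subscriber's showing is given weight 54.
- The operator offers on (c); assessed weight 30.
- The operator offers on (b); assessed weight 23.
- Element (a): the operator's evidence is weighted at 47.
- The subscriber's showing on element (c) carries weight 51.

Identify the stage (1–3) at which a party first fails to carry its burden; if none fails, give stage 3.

Stage 1 — burden on subscriber; standard: a preponderance (weight is at least 48).
    (a): 54 (operator's 47 disregarded) ≥ 48 [met]
  All elements met. The burden passes to the operator.
Stage 2 — burden on operator; standard: a scintilla of evidence (weight is at least 23).
    (b): 23 ≥ 23 [met]
  All elements met. The burden passes to the subscriber.
Stage 3 — burden on subscriber; standard: a preponderance (weight is at least 48).
    (c): 51 (operator's 30 disregarded) ≥ 48 [met]
  The subscriber carries the last stage.
Every stage carried; the subscriber prevails.

stage 3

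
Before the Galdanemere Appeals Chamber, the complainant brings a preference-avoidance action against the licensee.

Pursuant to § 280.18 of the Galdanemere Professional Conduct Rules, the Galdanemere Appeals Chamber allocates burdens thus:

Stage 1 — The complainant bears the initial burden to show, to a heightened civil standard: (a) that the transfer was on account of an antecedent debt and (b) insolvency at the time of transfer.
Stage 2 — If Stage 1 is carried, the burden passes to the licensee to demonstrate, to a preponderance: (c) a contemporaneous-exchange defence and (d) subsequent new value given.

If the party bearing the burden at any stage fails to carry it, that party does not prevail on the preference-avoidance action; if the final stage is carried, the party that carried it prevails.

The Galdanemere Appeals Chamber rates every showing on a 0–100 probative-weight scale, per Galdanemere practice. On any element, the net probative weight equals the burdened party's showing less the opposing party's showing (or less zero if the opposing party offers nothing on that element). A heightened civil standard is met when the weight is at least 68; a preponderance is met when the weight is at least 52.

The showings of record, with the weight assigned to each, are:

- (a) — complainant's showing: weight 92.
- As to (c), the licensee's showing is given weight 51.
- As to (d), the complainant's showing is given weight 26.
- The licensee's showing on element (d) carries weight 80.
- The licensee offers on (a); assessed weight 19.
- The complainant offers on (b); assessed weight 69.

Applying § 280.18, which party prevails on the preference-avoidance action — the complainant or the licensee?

Stage 1 (complainant, a heightened civil standard, weight is at least 68): (a) net 92−19=73 ≥ 68 — meets; (b) 69 ≥ 68 — meets.
  The complainant carries Stage 1; the licensee now bears the burden.
Stage 2 (licensee, a preponderance, weight is at least 52): (c) 51 < 52 — fails; (d) net 80−26=54 ≥ 52 — meets.
  Not every element is met, so the licensee fails to carry Stage 2.
The complainant prevails.

complainant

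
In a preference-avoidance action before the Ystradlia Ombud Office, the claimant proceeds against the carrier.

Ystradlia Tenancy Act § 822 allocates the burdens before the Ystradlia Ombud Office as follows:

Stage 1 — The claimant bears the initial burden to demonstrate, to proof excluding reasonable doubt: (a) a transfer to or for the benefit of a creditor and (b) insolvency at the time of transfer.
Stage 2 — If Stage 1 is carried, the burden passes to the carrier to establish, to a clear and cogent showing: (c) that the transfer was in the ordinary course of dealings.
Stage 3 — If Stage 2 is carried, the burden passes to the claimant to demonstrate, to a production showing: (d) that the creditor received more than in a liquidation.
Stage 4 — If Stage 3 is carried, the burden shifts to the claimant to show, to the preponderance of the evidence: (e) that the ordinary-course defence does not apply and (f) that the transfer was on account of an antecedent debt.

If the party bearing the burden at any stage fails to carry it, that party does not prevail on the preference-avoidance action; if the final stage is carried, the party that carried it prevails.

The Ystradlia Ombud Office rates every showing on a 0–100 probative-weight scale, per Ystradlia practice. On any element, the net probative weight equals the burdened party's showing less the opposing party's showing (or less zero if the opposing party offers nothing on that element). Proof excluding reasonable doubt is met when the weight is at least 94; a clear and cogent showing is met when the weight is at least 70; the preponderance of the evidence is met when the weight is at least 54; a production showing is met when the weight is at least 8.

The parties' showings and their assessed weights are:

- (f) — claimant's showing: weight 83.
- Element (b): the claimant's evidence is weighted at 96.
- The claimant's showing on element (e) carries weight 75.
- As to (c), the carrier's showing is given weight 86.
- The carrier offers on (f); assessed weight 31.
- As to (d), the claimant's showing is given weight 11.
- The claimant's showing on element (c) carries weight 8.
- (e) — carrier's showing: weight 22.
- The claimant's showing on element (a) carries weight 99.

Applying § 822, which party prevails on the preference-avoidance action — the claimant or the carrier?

At Stage 1 the claimant must meet proof excluding reasonable doubt (weight is at least 94): on (a) the weight is 99, which does reach 94, so (a) meets the standard; on (b) the weight is 96, which does reach 94, so (b) meets the standard.
  Stage 1 is satisfied; the onus moves to the carrier.
At Stage 2 the carrier must meet a clear and cogent showing (weight is at least 70): on (c) the weight is 86 less the opposing 8 gives net 78, which does reach 70, so (c) meets the standard.
  The carrier carries Stage 2; the claimant now bears the burden.
At Stage 3 the claimant must meet a production showing (weight is at least 8): on (d) the weight is 11, which does reach 8, so (d) meets the standard.
  Stage 3 is satisfied; the claimant continues to bear the burden.
At Stage 4 the claimant must meet the preponderance of the evidence (weight is at least 54): on (e) the weight is 75 less the opposing 22 gives net 53, < 54, so (e) does not meet the standard; on (f) the weight is 83 less the opposing 31 gives net 52, which does not reach 54, so (f) does not meet the standard.
  Stage 4 not carried; the claimant fails its burden.
The analysis ends at Stage 4; the carrier prevails.

carrier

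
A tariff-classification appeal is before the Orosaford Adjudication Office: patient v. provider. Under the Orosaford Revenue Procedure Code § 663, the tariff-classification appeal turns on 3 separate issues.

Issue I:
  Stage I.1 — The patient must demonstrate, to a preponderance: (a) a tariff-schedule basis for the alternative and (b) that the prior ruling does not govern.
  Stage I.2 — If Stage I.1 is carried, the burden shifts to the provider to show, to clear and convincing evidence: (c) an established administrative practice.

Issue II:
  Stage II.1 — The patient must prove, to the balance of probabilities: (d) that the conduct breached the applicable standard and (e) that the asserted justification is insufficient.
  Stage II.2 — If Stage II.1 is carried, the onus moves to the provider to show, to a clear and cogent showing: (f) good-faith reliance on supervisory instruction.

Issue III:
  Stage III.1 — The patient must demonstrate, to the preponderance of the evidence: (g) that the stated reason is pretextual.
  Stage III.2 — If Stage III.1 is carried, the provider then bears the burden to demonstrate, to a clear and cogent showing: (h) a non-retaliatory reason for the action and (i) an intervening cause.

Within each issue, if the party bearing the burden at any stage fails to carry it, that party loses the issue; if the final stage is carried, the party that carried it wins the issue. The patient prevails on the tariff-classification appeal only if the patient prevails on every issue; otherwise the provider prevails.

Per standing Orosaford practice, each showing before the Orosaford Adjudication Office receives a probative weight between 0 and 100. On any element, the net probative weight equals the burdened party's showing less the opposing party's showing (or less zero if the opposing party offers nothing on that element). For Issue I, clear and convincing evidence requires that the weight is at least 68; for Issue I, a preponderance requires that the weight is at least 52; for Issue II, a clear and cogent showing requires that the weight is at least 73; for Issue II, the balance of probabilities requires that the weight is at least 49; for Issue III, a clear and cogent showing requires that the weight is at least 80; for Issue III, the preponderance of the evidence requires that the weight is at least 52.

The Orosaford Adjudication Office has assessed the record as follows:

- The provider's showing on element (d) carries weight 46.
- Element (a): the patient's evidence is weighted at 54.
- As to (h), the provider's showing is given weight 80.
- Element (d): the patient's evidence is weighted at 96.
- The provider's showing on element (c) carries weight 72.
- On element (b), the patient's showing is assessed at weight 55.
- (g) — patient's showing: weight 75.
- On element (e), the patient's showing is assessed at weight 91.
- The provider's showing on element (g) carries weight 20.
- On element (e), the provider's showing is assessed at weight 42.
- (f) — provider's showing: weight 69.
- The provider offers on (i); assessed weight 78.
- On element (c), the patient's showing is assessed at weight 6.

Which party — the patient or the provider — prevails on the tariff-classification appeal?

patient

— Issue I —
Stage I.1 — burden on patient; standard: a preponderance (weight is at least 52).
    (a): 54 ≥ 52 [met]
    (b): 55 ≥ 52 [met]
  The patient carries Stage I.1; the provider now bears the burden.
Stage I.2 — burden on provider; standard: clear and convincing evidence (weight is at least 68).
    (c): 72 − 6 = 66 < 68 [not met]
  Stage I.2 not carried; the provider fails its burden.
The analysis ends at Stage I.2; the patient prevails on this issue.
— Issue II —
At Stage II.1 the patient must meet the balance of probabilities (weight is at least 49): on (d) the weight is 96 less the opposing 46 gives net 50, which does reach 49, so (d) meets the standard; on (e) the weight is 91 less the opposing 42 gives net 49, which does reach 49, so (e) meets the standard.
  The patient carries Stage II.1; the provider now bears the burden.
At Stage II.2 the provider must meet a clear and cogent showing (weight is at least 73): on (f) the weight is 69, < 73, so (f) does not meet the standard.
  Stage II.2 not carried; the provider fails its burden.
So the patient prevails on this issue.
— Issue III —
Stage III.1 (patient, the preponderance of the evidence, weight is at least 52): (g) net 75−20=55 ≥ 52 — meets.
  Stage III.1 is satisfied; the onus moves to the provider.
Stage III.2 (provider, a clear and cogent showing, weight is at least 80): (h) 80 ≥ 80 — meets; (i) 78 < 80 — fails.
  Stage III.2 not carried; the provider fails its burden.
The patient prevails on this issue.
Per-issue: Issue I → patient; Issue II → patient; Issue III → patient. The patient must prevail on every issue; overall, the patient prevails.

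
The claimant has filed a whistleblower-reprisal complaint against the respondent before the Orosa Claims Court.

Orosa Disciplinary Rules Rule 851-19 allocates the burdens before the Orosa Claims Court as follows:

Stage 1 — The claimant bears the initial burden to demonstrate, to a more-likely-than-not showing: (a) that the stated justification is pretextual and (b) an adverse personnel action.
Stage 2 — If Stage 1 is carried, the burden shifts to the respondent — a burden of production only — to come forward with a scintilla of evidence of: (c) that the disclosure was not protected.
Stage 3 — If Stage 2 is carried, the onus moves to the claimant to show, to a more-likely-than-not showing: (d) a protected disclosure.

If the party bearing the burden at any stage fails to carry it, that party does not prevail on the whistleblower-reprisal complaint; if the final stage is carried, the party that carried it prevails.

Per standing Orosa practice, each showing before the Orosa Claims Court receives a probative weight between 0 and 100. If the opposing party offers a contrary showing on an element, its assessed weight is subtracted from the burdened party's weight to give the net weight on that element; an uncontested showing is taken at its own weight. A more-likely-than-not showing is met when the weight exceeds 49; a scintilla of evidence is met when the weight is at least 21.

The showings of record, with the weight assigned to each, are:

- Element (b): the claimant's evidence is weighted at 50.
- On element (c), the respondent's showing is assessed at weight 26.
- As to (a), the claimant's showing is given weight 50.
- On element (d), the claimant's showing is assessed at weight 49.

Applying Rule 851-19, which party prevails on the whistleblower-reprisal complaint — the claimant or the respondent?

Stage 1 — burden on claimant; standard: a more-likely-than-not showing (weight exceeds 49).
    (a): 50 > 49 [met]
    (b): 50 > 49 [met]
  Stage 1 is satisfied; the onus moves to the respondent.
Stage 2 — burden on respondent; standard: a scintilla of evidence (weight is at least 21).
    (c): 26 ≥ 21 [met]
  Stage 2 carried; the burden shifts to the claimant.
Stage 3 — burden on claimant; standard: a more-likely-than-not showing (weight exceeds 49).
    (d): 49 ≤ 49 [not met]
  The claimant does not carry Stage 3.
The analysis ends at Stage 3; the respondent prevails.

respondent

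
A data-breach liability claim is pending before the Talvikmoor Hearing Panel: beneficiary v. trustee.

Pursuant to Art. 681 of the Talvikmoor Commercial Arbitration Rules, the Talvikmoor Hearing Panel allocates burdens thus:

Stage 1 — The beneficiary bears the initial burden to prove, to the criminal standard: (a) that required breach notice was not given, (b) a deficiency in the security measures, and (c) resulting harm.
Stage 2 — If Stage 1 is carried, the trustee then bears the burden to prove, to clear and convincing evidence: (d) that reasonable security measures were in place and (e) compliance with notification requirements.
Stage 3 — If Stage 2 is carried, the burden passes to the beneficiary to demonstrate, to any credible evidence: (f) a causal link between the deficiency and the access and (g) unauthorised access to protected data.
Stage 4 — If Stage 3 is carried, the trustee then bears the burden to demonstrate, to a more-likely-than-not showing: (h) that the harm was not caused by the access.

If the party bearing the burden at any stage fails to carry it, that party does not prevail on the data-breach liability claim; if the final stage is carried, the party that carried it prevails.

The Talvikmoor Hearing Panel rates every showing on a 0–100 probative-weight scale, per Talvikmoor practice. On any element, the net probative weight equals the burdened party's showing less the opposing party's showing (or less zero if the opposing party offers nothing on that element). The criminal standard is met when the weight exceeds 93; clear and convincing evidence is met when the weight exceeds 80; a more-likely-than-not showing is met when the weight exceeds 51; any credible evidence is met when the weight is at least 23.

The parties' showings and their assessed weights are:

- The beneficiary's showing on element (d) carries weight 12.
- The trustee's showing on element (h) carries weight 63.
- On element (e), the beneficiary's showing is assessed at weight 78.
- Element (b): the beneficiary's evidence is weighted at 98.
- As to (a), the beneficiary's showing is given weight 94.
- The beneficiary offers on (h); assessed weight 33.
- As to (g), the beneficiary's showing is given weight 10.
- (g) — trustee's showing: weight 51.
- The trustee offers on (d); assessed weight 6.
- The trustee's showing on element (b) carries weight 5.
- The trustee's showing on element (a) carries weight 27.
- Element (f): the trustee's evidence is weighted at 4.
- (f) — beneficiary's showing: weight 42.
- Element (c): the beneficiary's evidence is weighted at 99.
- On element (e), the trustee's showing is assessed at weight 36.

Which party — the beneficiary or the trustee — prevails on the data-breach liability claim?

At Stage 1 the beneficiary must meet the criminal standard (weight exceeds 93): on (a) the weight is 94 less the opposing 27 gives net 67, which does not exceed 93, so (a) does not meet the standard; on (b) the weight is 98 less the opposing 5 gives net 93, which does not exceed 93, so (b) does not meet the standard; on (c) the weight is 99, > 93, so (c) meets the standard.
  The beneficiary does not carry Stage 1.
The analysis ends at Stage 1; the trustee prevails.

trustee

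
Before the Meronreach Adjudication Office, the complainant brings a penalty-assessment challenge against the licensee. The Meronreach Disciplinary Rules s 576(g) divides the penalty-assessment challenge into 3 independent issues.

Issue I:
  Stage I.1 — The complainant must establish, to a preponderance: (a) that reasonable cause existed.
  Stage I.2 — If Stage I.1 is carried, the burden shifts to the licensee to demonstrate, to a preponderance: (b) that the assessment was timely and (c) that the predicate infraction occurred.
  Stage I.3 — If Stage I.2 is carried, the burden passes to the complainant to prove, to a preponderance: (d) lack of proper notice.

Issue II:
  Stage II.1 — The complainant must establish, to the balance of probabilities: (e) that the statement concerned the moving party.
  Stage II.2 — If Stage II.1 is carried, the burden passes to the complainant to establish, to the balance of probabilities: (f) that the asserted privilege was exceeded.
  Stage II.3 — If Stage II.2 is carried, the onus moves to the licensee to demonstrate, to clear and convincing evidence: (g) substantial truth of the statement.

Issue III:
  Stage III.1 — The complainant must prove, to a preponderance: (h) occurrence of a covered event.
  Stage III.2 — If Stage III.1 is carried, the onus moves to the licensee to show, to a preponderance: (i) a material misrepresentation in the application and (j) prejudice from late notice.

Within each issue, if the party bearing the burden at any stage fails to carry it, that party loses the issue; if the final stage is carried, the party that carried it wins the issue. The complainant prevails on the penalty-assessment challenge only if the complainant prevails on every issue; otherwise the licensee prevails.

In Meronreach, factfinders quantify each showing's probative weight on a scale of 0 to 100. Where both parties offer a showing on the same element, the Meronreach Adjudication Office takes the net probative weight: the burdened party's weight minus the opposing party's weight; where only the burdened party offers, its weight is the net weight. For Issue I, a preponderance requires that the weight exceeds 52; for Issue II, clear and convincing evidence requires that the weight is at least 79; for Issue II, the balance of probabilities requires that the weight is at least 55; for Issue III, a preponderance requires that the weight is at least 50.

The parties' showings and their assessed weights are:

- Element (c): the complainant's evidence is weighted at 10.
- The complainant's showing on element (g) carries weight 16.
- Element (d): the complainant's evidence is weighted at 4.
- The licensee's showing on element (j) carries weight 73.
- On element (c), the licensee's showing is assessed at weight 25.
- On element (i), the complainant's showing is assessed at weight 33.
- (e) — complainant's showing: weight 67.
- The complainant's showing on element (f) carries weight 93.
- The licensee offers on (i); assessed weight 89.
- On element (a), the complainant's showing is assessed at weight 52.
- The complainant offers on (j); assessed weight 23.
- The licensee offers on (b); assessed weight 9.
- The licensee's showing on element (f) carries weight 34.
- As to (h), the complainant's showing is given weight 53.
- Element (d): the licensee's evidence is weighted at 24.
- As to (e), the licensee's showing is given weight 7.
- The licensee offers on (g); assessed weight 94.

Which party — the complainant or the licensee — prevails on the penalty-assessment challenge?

licensee

— Issue I —
At Stage I.1 the complainant must meet a preponderance (weight exceeds 52): on (a) the weight is 52, which does not exceed 52, so (a) does not meet the standard.
  Not every element is met, so the complainant fails to carry Stage I.1.
The licensee prevails on this issue.
— Issue II —
Stage II.1 — burden on complainant; standard: the balance of probabilities (weight is at least 55).
    (e): 67 − 7 = 60 ≥ 55 [met]
  Stage II.1 is satisfied; the complainant continues to bear the burden.
Stage II.2 — burden on complainant; standard: the balance of probabilities (weight is at least 55).
    (f): 93 − 34 = 59 ≥ 55 [met]
  All elements met. The burden passes to the licensee.
Stage II.3 — burden on licensee; standard: clear and convincing evidence (weight is at least 79).
    (g): 94 − 16 = 78 < 79 [not met]
  The licensee does not carry Stage II.3.
So the complainant prevails on this issue.
— Issue III —
Stage III.1 — burden on complainant; standard: a preponderance (weight is at least 50).
    (h): 53 ≥ 50 [met]
  All elements met. The burden passes to the licensee.
Stage III.2 — burden on licensee; standard: a preponderance (weight is at least 50).
    (i): 89 − 33 = 56 ≥ 50 [met]
    (j): 73 − 23 = 50 ≥ 50 [met]
  All elements met at the final stage.
All stages carried — the licensee prevails on this issue.
Per-issue: Issue I → licensee; Issue II → complainant; Issue III → licensee. The complainant must prevail on every issue; overall, the licensee prevails.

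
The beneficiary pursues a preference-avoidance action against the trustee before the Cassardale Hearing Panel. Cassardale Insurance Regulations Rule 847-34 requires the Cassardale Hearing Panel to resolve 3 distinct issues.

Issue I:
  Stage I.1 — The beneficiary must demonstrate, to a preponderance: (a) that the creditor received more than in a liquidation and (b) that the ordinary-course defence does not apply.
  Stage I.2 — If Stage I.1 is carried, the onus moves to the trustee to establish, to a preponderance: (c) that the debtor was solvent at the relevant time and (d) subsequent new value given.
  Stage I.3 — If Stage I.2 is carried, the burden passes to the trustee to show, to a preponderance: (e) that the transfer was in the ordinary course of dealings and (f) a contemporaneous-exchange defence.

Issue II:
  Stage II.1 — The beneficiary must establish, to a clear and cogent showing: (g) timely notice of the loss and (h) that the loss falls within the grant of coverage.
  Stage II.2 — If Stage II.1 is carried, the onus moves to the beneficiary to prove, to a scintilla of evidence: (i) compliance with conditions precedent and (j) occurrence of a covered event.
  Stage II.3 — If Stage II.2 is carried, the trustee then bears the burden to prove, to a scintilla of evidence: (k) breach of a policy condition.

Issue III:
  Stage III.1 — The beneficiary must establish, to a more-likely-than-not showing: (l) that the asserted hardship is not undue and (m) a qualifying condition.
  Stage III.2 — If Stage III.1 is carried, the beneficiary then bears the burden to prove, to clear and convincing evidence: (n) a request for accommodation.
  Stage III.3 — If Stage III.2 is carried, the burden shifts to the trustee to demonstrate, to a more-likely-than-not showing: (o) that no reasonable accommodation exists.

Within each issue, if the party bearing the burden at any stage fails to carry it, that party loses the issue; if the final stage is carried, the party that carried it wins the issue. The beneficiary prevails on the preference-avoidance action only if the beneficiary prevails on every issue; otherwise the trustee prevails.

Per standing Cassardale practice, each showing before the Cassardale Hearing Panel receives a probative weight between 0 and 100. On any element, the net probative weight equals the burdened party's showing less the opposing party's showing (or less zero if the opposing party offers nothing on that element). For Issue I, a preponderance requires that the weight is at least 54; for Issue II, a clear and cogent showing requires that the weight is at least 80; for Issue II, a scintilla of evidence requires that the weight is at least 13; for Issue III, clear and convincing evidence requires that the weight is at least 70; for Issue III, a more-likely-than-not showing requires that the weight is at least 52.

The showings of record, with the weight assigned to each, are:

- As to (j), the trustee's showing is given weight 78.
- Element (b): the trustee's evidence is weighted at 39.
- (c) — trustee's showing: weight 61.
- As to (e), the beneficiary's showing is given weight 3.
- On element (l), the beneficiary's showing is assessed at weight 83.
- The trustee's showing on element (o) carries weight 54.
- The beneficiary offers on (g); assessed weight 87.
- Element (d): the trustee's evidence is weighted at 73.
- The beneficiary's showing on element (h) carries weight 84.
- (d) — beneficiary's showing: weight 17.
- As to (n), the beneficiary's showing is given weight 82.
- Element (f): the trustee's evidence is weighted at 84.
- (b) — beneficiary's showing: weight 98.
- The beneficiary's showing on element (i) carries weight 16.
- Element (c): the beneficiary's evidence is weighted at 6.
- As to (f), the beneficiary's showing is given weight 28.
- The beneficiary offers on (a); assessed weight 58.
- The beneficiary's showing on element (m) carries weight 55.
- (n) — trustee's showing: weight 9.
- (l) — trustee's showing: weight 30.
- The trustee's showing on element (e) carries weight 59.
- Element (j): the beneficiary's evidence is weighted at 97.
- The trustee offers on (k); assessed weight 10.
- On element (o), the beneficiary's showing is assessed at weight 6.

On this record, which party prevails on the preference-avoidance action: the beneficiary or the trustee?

trustee

— Issue I —
Stage I.1 — burden on beneficiary; standard: a preponderance (weight is at least 54).
    (a): 58 ≥ 54 [met]
    (b): 98 − 39 = 59 ≥ 54 [met]
  Stage I.1 carried; the burden shifts to the trustee.
Stage I.2 — burden on trustee; standard: a preponderance (weight is at least 54).
    (c): 61 − 6 = 55 ≥ 54 [met]
    (d): 73 − 17 = 56 ≥ 54 [met]
  All elements met. The trustee retains the burden for Stage I.3.
Stage I.3 — burden on trustee; standard: a preponderance (weight is at least 54).
    (e): 59 − 3 = 56 ≥ 54 [met]
    (f): 84 − 28 = 56 ≥ 54 [met]
  Stage I.3 carried; the final stage is satisfied.
With every stage satisfied, the trustee prevails on this issue.
— Issue II —
Stage II.1 — burden on beneficiary; standard: a clear and cogent showing (weight is at least 80).
    (g): 87 ≥ 80 [met]
    (h): 84 ≥ 80 [met]
  Stage II.1 carried; the burden remains with the beneficiary.
Stage II.2 — burden on beneficiary; standard: a scintilla of evidence (weight is at least 13).
    (i): 16 ≥ 13 [met]
    (j): 97 − 78 = 19 ≥ 13 [met]
  Stage II.2 carried; the burden shifts to the trustee.
Stage II.3 — burden on trustee; standard: a scintilla of evidence (weight is at least 13).
    (k): 10 < 13 [not met]
  Stage II.3 not carried; the trustee fails its burden.
So the beneficiary prevails on this issue.
— Issue III —
Stage III.1 — burden on beneficiary; standard: a more-likely-than-not showing (weight is at least 52).
    (l): 83 − 30 = 53 ≥ 52 [met]
    (m): 55 ≥ 52 [met]
  Stage III.1 is satisfied; the beneficiary continues to bear the burden.
Stage III.2 — burden on beneficiary; standard: clear and convincing evidence (weight is at least 70).
    (n): 82 − 9 = 73 ≥ 70 [met]
  Stage III.2 carried; the burden shifts to the trustee.
Stage III.3 — burden on trustee; standard: a more-likely-than-not showing (weight is at least 52).
    (o): 54 − 6 = 48 < 52 [not met]
  Not every element is met, so the trustee fails to carry Stage III.3.
The beneficiary prevails on this issue.
Per-issue: Issue I → trustee; Issue II → beneficiary; Issue III → beneficiary. The beneficiary must prevail on every issue; overall, the trustee prevails.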